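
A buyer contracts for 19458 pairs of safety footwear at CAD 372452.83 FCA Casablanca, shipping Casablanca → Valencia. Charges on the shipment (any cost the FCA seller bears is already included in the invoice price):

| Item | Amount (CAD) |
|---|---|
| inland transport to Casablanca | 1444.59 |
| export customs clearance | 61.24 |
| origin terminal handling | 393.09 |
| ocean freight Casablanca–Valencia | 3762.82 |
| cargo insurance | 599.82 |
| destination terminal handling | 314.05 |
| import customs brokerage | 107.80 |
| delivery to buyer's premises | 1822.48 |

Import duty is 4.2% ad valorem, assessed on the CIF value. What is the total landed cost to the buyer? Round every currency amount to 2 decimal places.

FCA: the seller delivers export-cleared goods to the carrier; the buyer bears costs from that point.
Already in the invoice (seller's account under FCA): inland to port, export clearance — exclude.
CIF value = FCA price + origin terminal + freight + insurance = 372452.83 + 393.09 + 3762.82 + 599.82 = 377208.56
Import duty = 377208.56 × 4.2% = 15842.76
Buyer bears: origin terminal 393.09 + freight 3762.82 + insurance 599.82 + destination terminal 314.05 + brokerage 107.80 + delivery 1822.48 + duty 15842.76 = 22842.82
Landed cost = invoice 372452.83 + 22842.82 = 395295.65

Total landed cost: CAD 395295.65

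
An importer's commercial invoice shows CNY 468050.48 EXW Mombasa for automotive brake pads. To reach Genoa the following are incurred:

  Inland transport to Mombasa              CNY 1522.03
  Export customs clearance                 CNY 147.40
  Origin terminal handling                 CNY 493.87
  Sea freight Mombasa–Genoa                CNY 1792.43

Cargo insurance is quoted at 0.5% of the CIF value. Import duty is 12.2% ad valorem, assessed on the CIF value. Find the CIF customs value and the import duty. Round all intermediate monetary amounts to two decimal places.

CIF value: CNY 474378.10; import duty: CNY 57874.13

Let C be the CIF value. C = EXW price + pre-shipment costs + freight + 0.5% × C
C − 0.5% × C = 468050.48 + 1522.03 + 147.40 + 493.87 + 1792.43
0.995 × C = 472006.21
C = 472006.21 / 0.995 = 474378.10
Insurance premium = 0.5% × 474378.10 = 2371.89
Import duty = 474378.10 × 12.2% = 57874.13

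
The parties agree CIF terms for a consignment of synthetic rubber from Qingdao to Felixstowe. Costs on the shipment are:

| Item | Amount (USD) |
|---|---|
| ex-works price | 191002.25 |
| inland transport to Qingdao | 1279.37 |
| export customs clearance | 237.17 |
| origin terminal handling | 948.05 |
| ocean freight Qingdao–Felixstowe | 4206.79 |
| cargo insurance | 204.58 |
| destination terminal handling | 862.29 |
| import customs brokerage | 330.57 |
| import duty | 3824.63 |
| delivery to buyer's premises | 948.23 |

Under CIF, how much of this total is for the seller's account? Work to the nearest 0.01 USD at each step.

Seller's account: USD 197878.21

CIF: the seller pays costs through ocean freight and marine insurance to the destination port.
Seller's account: goods 191002.25 + inland to port 1279.37 + export clearance 237.17 + origin terminal 948.05 + freight 4206.79 + insurance 204.58 = 197878.21
Buyer's account: destination terminal 862.29 + brokerage 330.57 + duty 3824.63 + delivery 948.23 = 5965.72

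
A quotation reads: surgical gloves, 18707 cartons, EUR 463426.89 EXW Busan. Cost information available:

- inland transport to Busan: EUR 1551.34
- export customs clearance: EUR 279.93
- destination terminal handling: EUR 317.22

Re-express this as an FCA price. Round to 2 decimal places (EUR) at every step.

Not relevant to the conversion: destination terminal — on the buyer under both terms; not part of either seller's price.
From EXW to FCA, the seller additionally bears: inland to port, export clearance.
FCA price = 463426.89 + 1551.34 + 279.93 = 465258.16

FCA price: EUR 465258.16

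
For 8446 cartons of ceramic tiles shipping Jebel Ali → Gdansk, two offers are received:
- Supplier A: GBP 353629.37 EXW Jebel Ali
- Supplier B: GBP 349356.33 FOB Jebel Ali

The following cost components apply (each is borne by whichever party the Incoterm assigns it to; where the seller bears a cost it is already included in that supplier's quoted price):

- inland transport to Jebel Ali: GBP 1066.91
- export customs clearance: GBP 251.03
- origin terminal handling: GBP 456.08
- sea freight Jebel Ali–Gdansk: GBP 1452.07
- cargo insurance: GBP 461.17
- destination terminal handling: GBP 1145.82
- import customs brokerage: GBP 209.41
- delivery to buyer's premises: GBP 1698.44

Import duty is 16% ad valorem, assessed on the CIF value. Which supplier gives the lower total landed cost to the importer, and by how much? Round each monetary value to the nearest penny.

Supplier A (EXW):
CIF value = EXW price + inland to port + export clearance + origin terminal + freight + insurance = 353629.37 + 1066.91 + 251.03 + 456.08 + 1452.07 + 461.17 = 357316.63
Import duty = 357316.63 × 16% = 57170.66
Buyer bears (A): 1066.91 + 251.03 + 456.08 + 1452.07 + 461.17 + 1145.82 + 209.41 + 1698.44 = 6740.93
Landed cost (A) = invoice 353629.37 + 6740.93 + duty 57170.66 = 417540.96
Supplier B (FOB):
CIF value = FOB price + freight + insurance = 349356.33 + 1452.07 + 461.17 = 351269.57
Import duty = 351269.57 × 16% = 56203.13
Buyer bears (B): 1452.07 + 461.17 + 1145.82 + 209.41 + 1698.44 = 4966.91
Landed cost (B) = invoice 349356.33 + 4966.91 + duty 56203.13 = 410526.37
Difference = |417540.96 − 410526.37| = 7014.59

Supplier B is cheaper by GBP 7014.59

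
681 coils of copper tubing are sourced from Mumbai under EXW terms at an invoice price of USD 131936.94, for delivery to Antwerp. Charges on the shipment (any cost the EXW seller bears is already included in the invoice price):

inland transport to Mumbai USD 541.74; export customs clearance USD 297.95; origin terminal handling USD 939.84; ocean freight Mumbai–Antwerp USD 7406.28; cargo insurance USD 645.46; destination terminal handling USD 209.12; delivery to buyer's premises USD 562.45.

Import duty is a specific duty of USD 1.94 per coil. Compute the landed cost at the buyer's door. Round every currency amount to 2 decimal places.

Total landed cost: USD 143860.92

EXW: the seller makes goods available at their premises; the buyer bears all onward costs.
CIF value = EXW price + inland to port + export clearance + origin terminal + freight + insurance = 131936.94 + 541.74 + 297.95 + 939.84 + 7406.28 + 645.46 = 141768.21
Import duty = 681 × 1.94 = 1321.14
Buyer bears: inland to port 541.74 + export clearance 297.95 + origin terminal 939.84 + freight 7406.28 + insurance 645.46 + destination terminal 209.12 + delivery 562.45 + duty 1321.14 = 11923.98
Landed cost = invoice 131936.94 + 11923.98 = 143860.92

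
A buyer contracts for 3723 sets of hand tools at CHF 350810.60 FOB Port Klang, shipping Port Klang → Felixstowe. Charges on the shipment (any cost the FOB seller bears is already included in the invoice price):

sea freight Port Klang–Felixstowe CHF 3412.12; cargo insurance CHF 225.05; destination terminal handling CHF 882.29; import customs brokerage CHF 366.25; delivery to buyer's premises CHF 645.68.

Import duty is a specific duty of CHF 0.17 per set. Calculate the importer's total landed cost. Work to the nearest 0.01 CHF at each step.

Total landed cost: CHF 356974.90

FOB: the seller bears costs until goods are on board at the origin port; the buyer bears freight, insurance and all costs thereafter.
CIF value = FOB price + freight + insurance = 350810.60 + 3412.12 + 225.05 = 354447.77
Import duty = 3723 × 0.17 = 632.91
Buyer bears: freight 3412.12 + insurance 225.05 + destination terminal 882.29 + brokerage 366.25 + delivery 645.68 + duty 632.91 = 6164.30
Landed cost = invoice 350810.60 + 6164.30 = 356974.90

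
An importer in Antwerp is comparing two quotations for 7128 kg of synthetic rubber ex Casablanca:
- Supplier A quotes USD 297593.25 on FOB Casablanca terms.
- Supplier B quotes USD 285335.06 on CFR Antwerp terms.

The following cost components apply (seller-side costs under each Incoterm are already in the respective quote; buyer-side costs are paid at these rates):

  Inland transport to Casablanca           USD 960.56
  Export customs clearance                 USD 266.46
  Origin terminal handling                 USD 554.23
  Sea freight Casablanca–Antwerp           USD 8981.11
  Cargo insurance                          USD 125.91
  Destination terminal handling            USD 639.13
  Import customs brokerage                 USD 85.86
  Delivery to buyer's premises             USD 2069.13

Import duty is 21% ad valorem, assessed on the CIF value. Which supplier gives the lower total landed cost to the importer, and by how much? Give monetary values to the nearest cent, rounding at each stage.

Supplier A (FOB):
CIF value = FOB price + freight + insurance = 297593.25 + 8981.11 + 125.91 = 306700.27
Import duty = 306700.27 × 21% = 64407.06
Buyer bears (A): 8981.11 + 125.91 + 639.13 + 85.86 + 2069.13 = 11901.14
Landed cost (A) = invoice 297593.25 + 11901.14 + duty 64407.06 = 373901.45
Supplier B (CFR):
CIF value = CFR price + insurance = 285335.06 + 125.91 = 285460.97
Import duty = 285460.97 × 21% = 59946.80
Buyer bears (B): 125.91 + 639.13 + 85.86 + 2069.13 = 2920.03
Landed cost (B) = invoice 285335.06 + 2920.03 + duty 59946.80 = 348201.89
Difference = |373901.45 − 348201.89| = 25699.56

Supplier B is cheaper by USD 25699.56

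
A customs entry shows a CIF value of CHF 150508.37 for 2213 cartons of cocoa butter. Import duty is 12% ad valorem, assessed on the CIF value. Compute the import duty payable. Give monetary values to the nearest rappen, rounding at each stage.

Import duty = 150508.37 × 12% = 18061.00

Import duty: CHF 18061.00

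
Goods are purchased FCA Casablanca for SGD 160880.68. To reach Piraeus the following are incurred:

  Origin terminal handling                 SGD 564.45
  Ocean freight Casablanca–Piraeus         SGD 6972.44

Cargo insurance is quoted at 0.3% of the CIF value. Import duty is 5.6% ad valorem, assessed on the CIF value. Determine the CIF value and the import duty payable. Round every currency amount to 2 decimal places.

Let C be the CIF value. C = FCA price + pre-shipment costs + freight + 0.3% × C
C − 0.3% × C = 160880.68 + 564.45 + 6972.44
0.997 × C = 168417.57
C = 168417.57 / 0.997 = 168924.34
Insurance premium = 0.3% × 168924.34 = 506.77
Import duty = 168924.34 × 5.6% = 9459.76

CIF value: SGD 168924.34; import duty: SGD 9459.76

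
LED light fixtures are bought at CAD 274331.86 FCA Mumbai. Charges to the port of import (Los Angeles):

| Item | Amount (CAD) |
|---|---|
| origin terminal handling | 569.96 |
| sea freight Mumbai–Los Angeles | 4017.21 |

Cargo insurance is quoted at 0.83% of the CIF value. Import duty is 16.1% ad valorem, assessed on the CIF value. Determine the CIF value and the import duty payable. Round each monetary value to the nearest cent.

Let C be the CIF value. C = FCA price + pre-shipment costs + freight + 0.83% × C
C − 0.83% × C = 274331.86 + 569.96 + 4017.21
0.9917 × C = 278919.03
C = 278919.03 / 0.9917 = 281253.43
Insurance premium = 0.83% × 281253.43 = 2334.40
Import duty = 281253.43 × 16.1% = 45281.80

CIF value: CAD 281253.43; import duty: CAD 45281.80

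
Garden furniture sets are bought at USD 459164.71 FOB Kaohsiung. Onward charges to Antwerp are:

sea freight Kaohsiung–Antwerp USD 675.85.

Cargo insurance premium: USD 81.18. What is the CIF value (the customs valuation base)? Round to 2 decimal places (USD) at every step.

CIF = FOB price + freight + insurance
CIF = 459164.71 + 675.85 + 81.18 = 459921.74

CIF value: USD 459921.74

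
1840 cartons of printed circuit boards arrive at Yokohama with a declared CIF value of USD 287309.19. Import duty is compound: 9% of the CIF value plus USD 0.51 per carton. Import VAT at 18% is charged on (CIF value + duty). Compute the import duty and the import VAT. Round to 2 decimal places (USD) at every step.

Import duty: USD 26796.23; import VAT: USD 56538.98

Ad valorem component: 287309.19 × 9% = 25857.83
Specific component: 1840 × 0.51 = 938.40
Import duty = 25857.83 + 938.40 = 26796.23
VAT base = CIF + duty = 287309.19 + 26796.23 = 314105.42
Import VAT = 314105.42 × 18% = 56538.98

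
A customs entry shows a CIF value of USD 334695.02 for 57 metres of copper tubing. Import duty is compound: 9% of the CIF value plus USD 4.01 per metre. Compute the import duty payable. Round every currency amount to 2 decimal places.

Import duty: USD 30351.12

Ad valorem component: 334695.02 × 9% = 30122.55
Specific component: 57 × 4.01 = 228.57
Import duty = 30122.55 + 228.57 = 30351.12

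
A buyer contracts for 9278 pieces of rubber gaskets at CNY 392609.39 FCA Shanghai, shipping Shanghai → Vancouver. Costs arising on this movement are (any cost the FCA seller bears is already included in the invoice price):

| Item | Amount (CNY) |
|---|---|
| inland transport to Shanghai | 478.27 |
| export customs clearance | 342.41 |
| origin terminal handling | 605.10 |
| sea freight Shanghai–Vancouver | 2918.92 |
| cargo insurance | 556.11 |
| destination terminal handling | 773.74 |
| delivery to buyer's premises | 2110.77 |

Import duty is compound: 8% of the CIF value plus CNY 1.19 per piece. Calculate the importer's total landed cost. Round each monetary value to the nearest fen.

FCA: the seller delivers export-cleared goods to the carrier; the buyer bears costs from that point.
Already in the invoice (seller's account under FCA): inland to port, export clearance — exclude.
CIF value = FCA price + origin terminal + freight + insurance = 392609.39 + 605.10 + 2918.92 + 556.11 = 396689.52
Ad valorem component: 396689.52 × 8% = 31735.16
Specific component: 9278 × 1.19 = 11040.82
Import duty = 31735.16 + 11040.82 = 42775.98
Buyer bears: origin terminal 605.10 + freight 2918.92 + insurance 556.11 + destination terminal 773.74 + delivery 2110.77 + duty 42775.98 = 49740.62
Landed cost = invoice 392609.39 + 49740.62 = 442350.01

Total landed cost: CNY 442350.01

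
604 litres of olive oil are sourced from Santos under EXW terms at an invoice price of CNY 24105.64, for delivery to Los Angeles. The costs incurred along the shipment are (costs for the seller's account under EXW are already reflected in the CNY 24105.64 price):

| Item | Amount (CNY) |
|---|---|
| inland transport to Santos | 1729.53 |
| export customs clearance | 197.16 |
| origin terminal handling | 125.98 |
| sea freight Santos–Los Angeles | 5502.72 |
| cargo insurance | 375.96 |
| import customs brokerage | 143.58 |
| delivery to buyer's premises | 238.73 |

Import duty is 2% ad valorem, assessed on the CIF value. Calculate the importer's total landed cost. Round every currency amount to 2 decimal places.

Total landed cost: CNY 33060.04

EXW: the seller makes goods available at their premises; the buyer bears all onward costs.
CIF value = EXW price + inland to port + export clearance + origin terminal + freight + insurance = 24105.64 + 1729.53 + 197.16 + 125.98 + 5502.72 + 375.96 = 32036.99
Import duty = 32036.99 × 2% = 640.74
Buyer bears: inland to port 1729.53 + export clearance 197.16 + origin terminal 125.98 + freight 5502.72 + insurance 375.96 + brokerage 143.58 + delivery 238.73 + duty 640.74 = 8954.40
Landed cost = invoice 24105.64 + 8954.40 = 33060.04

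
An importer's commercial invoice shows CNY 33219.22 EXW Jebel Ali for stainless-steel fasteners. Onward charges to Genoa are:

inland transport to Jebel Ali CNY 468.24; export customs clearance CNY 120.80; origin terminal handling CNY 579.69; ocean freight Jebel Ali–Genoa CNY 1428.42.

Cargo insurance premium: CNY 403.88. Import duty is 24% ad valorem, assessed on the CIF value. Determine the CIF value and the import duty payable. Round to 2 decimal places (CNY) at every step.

CIF = EXW price + pre-shipment costs + freight + insurance
CIF = 33219.22 + 468.24 + 120.80 + 579.69 + 1428.42 + 403.88 = 36220.25
Import duty = 36220.25 × 24% = 8692.86

CIF value: CNY 36220.25; import duty: CNY 8692.86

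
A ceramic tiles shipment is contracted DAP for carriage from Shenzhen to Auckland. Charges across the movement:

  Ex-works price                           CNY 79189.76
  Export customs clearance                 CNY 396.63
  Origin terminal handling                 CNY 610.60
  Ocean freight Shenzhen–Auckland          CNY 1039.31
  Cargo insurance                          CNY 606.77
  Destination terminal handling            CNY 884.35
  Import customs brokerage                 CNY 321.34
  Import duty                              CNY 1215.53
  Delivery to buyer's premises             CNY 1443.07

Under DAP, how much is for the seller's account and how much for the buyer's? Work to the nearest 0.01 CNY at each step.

Seller: CNY 84170.49; buyer: CNY 1536.87

DAP: the seller bears all costs to the named destination except import duty and clearance.
Seller's account: goods 79189.76 + export clearance 396.63 + origin terminal 610.60 + freight 1039.31 + insurance 606.77 + destination terminal 884.35 + delivery 1443.07 = 84170.49
Buyer's account: brokerage 321.34 + duty 1215.53 = 1536.87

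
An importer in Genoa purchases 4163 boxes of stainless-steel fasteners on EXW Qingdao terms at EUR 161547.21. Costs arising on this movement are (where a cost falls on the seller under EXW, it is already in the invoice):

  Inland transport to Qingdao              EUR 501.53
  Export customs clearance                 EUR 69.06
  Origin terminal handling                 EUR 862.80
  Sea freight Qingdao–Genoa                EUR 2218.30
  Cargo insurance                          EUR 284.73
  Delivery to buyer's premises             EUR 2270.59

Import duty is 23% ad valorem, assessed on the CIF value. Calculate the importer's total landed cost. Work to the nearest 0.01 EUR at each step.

Total landed cost: EUR 205815.45

EXW: the seller makes goods available at their premises; the buyer bears all onward costs.
CIF value = EXW price + inland to port + export clearance + origin terminal + freight + insurance = 161547.21 + 501.53 + 69.06 + 862.80 + 2218.30 + 284.73 = 165483.63
Import duty = 165483.63 × 23% = 38061.23
Buyer bears: inland to port 501.53 + export clearance 69.06 + origin terminal 862.80 + freight 2218.30 + insurance 284.73 + delivery 2270.59 + duty 38061.23 = 44268.24
Landed cost = invoice 161547.21 + 44268.24 = 205815.45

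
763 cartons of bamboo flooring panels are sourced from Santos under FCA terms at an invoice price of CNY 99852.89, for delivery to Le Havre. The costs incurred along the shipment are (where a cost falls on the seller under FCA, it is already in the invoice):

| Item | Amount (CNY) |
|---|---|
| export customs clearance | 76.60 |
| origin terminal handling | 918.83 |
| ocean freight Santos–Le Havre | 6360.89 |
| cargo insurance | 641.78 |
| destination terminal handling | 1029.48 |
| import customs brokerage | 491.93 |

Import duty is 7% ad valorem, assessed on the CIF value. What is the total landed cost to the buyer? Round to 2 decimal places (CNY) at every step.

Total landed cost: CNY 116840.01

FCA: the seller delivers export-cleared goods to the carrier; the buyer bears costs from that point.
Already in the invoice (seller's account under FCA): export clearance — exclude.
CIF value = FCA price + origin terminal + freight + insurance = 99852.89 + 918.83 + 6360.89 + 641.78 = 107774.39
Import duty = 107774.39 × 7% = 7544.21
Buyer bears: origin terminal 918.83 + freight 6360.89 + insurance 641.78 + destination terminal 1029.48 + brokerage 491.93 + duty 7544.21 = 16987.12
Landed cost = invoice 99852.89 + 16987.12 = 116840.01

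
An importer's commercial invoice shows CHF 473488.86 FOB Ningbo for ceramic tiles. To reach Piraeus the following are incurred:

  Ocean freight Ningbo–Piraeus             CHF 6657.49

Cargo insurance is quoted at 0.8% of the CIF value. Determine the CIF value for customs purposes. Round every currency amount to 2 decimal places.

Let C be the CIF value. C = FOB price + freight + 0.8% × C
C − 0.8% × C = 473488.86 + 6657.49
0.992 × C = 480146.35
C = 480146.35 / 0.992 = 484018.50
Insurance premium = 0.8% × 484018.50 = 3872.15

CIF value: CHF 484018.50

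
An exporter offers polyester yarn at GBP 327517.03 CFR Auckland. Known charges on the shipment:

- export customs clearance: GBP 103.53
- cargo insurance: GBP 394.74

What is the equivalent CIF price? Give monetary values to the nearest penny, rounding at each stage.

Not relevant to the conversion: export clearance — on the seller under both CFR and CIF; already in the CFR price and stays in the CIF price.
From CFR to CIF, the seller additionally bears: insurance.
CIF price = 327517.03 + 394.74 = 327911.77

CIF price: GBP 327911.77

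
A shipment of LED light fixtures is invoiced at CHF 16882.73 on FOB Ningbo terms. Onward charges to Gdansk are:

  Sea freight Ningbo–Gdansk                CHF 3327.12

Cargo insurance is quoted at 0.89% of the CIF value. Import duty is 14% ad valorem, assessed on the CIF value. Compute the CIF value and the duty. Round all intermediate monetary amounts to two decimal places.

CIF value: CHF 20391.33; import duty: CHF 2854.79

Let C be the CIF value. C = FOB price + freight + 0.89% × C
C − 0.89% × C = 16882.73 + 3327.12
0.9911 × C = 20209.85
C = 20209.85 / 0.9911 = 20391.33
Insurance premium = 0.89% × 20391.33 = 181.48
Import duty = 20391.33 × 14% = 2854.79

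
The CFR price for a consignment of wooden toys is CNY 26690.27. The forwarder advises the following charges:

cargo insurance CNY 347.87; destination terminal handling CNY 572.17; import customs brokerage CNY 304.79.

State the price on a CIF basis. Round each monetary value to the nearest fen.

CIF price: CNY 27038.14

Not relevant to the conversion: destination terminal, brokerage — on the buyer under both terms; not part of either seller's price.
From CFR to CIF, the seller additionally bears: insurance.
CIF price = 26690.27 + 347.87 = 27038.14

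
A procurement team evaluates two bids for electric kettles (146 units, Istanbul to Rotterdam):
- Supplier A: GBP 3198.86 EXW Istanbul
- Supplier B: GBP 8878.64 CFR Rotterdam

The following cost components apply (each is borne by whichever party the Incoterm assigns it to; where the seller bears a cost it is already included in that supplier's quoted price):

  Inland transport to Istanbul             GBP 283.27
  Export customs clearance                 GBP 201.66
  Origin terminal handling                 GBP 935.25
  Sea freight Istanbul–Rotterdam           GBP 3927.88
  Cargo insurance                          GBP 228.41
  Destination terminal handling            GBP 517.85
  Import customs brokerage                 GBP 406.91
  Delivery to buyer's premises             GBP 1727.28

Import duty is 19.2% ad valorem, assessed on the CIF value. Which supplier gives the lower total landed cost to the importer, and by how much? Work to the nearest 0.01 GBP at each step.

Supplier A is cheaper by GBP 395.41

Supplier A (EXW):
CIF value = EXW price + inland to port + export clearance + origin terminal + freight + insurance = 3198.86 + 283.27 + 201.66 + 935.25 + 3927.88 + 228.41 = 8775.33
Import duty = 8775.33 × 19.2% = 1684.86
Buyer bears (A): 283.27 + 201.66 + 935.25 + 3927.88 + 228.41 + 517.85 + 406.91 + 1727.28 = 8228.51
Landed cost (A) = invoice 3198.86 + 8228.51 + duty 1684.86 = 13112.23
Supplier B (CFR):
CIF value = CFR price + insurance = 8878.64 + 228.41 = 9107.05
Import duty = 9107.05 × 19.2% = 1748.55
Buyer bears (B): 228.41 + 517.85 + 406.91 + 1727.28 = 2880.45
Landed cost (B) = invoice 8878.64 + 2880.45 + duty 1748.55 = 13507.64
Difference = |13112.23 − 13507.64| = 395.41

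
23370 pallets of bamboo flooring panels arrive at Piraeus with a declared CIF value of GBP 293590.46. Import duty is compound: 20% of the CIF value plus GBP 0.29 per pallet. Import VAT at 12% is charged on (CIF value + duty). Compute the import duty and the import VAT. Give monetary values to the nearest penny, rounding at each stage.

Ad valorem component: 293590.46 × 20% = 58718.09
Specific component: 23370 × 0.29 = 6777.30
Import duty = 58718.09 + 6777.30 = 65495.39
VAT base = CIF + duty = 293590.46 + 65495.39 = 359085.85
Import VAT = 359085.85 × 12% = 43090.30

Import duty: GBP 65495.39; import VAT: GBP 43090.30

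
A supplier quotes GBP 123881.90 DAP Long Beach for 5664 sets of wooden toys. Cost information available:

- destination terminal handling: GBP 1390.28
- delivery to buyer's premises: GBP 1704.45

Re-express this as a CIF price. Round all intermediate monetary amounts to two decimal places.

From DAP to CIF, the seller no longer bears: destination terminal, delivery.
CIF price = 123881.90 − 1390.28 − 1704.45 = 120787.17

CIF price: GBP 120787.17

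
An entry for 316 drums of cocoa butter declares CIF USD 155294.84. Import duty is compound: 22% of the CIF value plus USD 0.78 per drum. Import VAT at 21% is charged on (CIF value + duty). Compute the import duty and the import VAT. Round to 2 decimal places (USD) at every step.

Import duty: USD 34411.34; import VAT: USD 39838.30

Ad valorem component: 155294.84 × 22% = 34164.86
Specific component: 316 × 0.78 = 246.48
Import duty = 34164.86 + 246.48 = 34411.34
VAT base = CIF + duty = 155294.84 + 34411.34 = 189706.18
Import VAT = 189706.18 × 21% = 39838.30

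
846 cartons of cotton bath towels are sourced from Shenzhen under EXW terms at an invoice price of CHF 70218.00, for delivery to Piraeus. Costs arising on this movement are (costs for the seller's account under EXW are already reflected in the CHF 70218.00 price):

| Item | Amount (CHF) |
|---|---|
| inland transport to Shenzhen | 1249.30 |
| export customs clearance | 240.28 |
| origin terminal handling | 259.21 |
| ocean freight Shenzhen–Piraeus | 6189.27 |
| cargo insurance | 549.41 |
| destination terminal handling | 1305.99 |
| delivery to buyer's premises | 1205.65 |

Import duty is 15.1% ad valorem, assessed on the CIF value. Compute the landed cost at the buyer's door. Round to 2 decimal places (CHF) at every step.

EXW: the seller makes goods available at their premises; the buyer bears all onward costs.
CIF value = EXW price + inland to port + export clearance + origin terminal + freight + insurance = 70218.00 + 1249.30 + 240.28 + 259.21 + 6189.27 + 549.41 = 78705.47
Import duty = 78705.47 × 15.1% = 11884.53
Buyer bears: inland to port 1249.30 + export clearance 240.28 + origin terminal 259.21 + freight 6189.27 + insurance 549.41 + destination terminal 1305.99 + delivery 1205.65 + duty 11884.53 = 22883.64
Landed cost = invoice 70218.00 + 22883.64 = 93101.64

Total landed cost: CHF 93101.64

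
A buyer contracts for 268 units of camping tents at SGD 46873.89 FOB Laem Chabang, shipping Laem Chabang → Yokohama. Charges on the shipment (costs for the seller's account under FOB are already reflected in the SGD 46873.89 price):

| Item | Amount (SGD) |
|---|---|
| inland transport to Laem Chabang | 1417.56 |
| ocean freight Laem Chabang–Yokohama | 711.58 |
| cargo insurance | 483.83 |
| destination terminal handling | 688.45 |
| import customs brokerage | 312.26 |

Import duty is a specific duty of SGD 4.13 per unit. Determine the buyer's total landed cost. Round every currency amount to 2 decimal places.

Total landed cost: SGD 50176.85

FOB: the seller bears costs until goods are on board at the origin port; the buyer bears freight, insurance and all costs thereafter.
Already in the invoice (seller's account under FOB): inland to port — exclude.
CIF value = FOB price + freight + insurance = 46873.89 + 711.58 + 483.83 = 48069.30
Import duty = 268 × 4.13 = 1106.84
Buyer bears: freight 711.58 + insurance 483.83 + destination terminal 688.45 + brokerage 312.26 + duty 1106.84 = 3302.96
Landed cost = invoice 46873.89 + 3302.96 = 50176.85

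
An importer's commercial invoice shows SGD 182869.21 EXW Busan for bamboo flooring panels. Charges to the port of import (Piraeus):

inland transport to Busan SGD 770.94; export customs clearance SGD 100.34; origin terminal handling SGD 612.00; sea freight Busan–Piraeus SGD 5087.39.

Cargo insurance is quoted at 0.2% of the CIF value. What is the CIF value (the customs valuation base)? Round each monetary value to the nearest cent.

CIF value: SGD 189819.52

Let C be the CIF value. C = EXW price + pre-shipment costs + freight + 0.2% × C
C − 0.2% × C = 182869.21 + 770.94 + 100.34 + 612.00 + 5087.39
0.998 × C = 189439.88
C = 189439.88 / 0.998 = 189819.52
Insurance premium = 0.2% × 189819.52 = 379.64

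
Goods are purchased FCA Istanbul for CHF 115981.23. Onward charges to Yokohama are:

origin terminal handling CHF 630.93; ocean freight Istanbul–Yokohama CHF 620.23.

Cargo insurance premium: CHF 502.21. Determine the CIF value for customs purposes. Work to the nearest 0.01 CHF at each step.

CIF value: CHF 117734.60

CIF = FCA price + pre-shipment costs + freight + insurance
CIF = 115981.23 + 630.93 + 620.23 + 502.21 = 117734.60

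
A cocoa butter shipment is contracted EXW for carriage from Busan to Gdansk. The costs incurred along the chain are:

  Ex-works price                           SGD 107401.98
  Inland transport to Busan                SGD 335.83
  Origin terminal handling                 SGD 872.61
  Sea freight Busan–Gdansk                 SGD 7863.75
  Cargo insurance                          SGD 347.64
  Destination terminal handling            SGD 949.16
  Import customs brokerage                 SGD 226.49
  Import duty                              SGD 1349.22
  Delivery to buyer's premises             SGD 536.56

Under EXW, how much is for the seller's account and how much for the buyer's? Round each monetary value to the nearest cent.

EXW: the seller makes goods available at their premises; the buyer bears all onward costs.
Seller's account: goods 107401.98 = 107401.98
Buyer's account: inland to port 335.83 + origin terminal 872.61 + freight 7863.75 + insurance 347.64 + destination terminal 949.16 + brokerage 226.49 + duty 1349.22 + delivery 536.56 = 12481.26

Seller: SGD 107401.98; buyer: SGD 12481.26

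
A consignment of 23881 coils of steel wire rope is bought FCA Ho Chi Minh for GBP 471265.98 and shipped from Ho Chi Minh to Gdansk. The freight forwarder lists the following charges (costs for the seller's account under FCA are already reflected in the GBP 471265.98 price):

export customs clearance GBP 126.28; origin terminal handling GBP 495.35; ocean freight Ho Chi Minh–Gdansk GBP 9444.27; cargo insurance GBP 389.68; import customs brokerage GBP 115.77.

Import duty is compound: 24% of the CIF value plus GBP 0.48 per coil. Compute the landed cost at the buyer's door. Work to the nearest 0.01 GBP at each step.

FCA: the seller delivers export-cleared goods to the carrier; the buyer bears costs from that point.
Already in the invoice (seller's account under FCA): export clearance — exclude.
CIF value = FCA price + origin terminal + freight + insurance = 471265.98 + 495.35 + 9444.27 + 389.68 = 481595.28
Ad valorem component: 481595.28 × 24% = 115582.87
Specific component: 23881 × 0.48 = 11462.88
Import duty = 115582.87 + 11462.88 = 127045.75
Buyer bears: origin terminal 495.35 + freight 9444.27 + insurance 389.68 + brokerage 115.77 + duty 127045.75 = 137490.82
Landed cost = invoice 471265.98 + 137490.82 = 608756.80

Total landed cost: GBP 608756.80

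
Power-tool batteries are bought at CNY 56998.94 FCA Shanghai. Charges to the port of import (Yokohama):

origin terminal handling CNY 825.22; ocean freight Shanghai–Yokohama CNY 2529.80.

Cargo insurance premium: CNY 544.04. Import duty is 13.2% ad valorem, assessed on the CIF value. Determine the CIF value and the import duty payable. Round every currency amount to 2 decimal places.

CIF value: CNY 60898.00; import duty: CNY 8038.54

CIF = FCA price + pre-shipment costs + freight + insurance
CIF = 56998.94 + 825.22 + 2529.80 + 544.04 = 60898.00
Import duty = 60898.00 × 13.2% = 8038.54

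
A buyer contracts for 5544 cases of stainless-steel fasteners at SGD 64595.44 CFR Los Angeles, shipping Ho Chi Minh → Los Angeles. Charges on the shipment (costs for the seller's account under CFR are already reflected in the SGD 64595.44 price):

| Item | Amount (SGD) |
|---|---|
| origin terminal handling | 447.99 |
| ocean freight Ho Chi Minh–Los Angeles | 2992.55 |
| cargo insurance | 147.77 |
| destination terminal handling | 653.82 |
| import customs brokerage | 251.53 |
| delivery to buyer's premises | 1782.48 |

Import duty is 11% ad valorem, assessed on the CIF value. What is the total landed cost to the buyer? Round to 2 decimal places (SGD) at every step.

Total landed cost: SGD 74552.79

CFR: the seller pays costs through ocean freight to the destination port, but not insurance.
Already in the invoice (seller's account under CFR): origin terminal, freight — exclude.
CIF value = CFR price + insurance = 64595.44 + 147.77 = 64743.21
Import duty = 64743.21 × 11% = 7121.75
Buyer bears: insurance 147.77 + destination terminal 653.82 + brokerage 251.53 + delivery 1782.48 + duty 7121.75 = 9957.35
Landed cost = invoice 64595.44 + 9957.35 = 74552.79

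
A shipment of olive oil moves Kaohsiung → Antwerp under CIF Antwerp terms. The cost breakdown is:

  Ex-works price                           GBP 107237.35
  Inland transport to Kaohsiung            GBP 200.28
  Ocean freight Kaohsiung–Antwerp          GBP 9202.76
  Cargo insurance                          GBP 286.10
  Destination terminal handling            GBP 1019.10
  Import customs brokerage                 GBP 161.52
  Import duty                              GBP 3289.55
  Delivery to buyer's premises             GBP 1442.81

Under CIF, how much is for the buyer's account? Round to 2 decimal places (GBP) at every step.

Buyer's account: GBP 5912.98

CIF: the seller pays costs through ocean freight and marine insurance to the destination port.
Seller's account: goods 107237.35 + inland to port 200.28 + freight 9202.76 + insurance 286.10 = 116926.49
Buyer's account: destination terminal 1019.10 + brokerage 161.52 + duty 3289.55 + delivery 1442.81 = 5912.98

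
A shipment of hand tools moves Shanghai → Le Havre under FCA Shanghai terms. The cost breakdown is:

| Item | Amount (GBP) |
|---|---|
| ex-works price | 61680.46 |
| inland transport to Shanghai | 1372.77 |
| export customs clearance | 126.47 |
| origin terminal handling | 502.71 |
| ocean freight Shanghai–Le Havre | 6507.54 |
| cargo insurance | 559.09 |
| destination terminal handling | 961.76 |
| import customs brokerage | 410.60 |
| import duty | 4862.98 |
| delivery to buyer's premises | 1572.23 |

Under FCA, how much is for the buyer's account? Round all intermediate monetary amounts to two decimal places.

FCA: the seller delivers export-cleared goods to the carrier; the buyer bears costs from that point.
Seller's account: goods 61680.46 + inland to port 1372.77 + export clearance 126.47 = 63179.70
Buyer's account: origin terminal 502.71 + freight 6507.54 + insurance 559.09 + destination terminal 961.76 + brokerage 410.60 + duty 4862.98 + delivery 1572.23 = 15376.91

Buyer's account: GBP 15376.91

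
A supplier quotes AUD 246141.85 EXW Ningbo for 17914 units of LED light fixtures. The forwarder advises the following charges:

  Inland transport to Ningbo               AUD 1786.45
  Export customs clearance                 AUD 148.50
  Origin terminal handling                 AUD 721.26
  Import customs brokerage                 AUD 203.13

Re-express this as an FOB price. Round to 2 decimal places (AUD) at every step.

FOB price: AUD 248798.06

Not relevant to the conversion: brokerage — on the buyer under both terms; not part of either seller's price.
From EXW to FOB, the seller additionally bears: inland to port, export clearance, origin terminal.
FOB price = 246141.85 + 1786.45 + 148.50 + 721.26 = 248798.06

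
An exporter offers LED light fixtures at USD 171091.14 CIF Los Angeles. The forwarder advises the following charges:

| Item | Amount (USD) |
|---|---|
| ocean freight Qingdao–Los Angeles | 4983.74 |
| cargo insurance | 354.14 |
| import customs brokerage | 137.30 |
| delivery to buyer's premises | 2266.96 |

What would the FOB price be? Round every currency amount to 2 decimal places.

Not relevant to the conversion: brokerage, delivery — on the buyer under both terms; not part of either seller's price.
From CIF to FOB, the seller no longer bears: freight, insurance.
FOB price = 171091.14 − 4983.74 − 354.14 = 165753.26

FOB price: USD 165753.26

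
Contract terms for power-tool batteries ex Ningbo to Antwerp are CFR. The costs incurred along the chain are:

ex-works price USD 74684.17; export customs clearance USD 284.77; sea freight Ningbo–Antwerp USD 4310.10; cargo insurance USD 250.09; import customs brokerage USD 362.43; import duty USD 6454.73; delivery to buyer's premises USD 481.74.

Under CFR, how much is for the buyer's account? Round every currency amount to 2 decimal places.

Buyer's account: USD 7548.99

CFR: the seller pays costs through ocean freight to the destination port, but not insurance.
Seller's account: goods 74684.17 + export clearance 284.77 + freight 4310.10 = 79279.04
Buyer's account: insurance 250.09 + brokerage 362.43 + duty 6454.73 + delivery 481.74 = 7548.99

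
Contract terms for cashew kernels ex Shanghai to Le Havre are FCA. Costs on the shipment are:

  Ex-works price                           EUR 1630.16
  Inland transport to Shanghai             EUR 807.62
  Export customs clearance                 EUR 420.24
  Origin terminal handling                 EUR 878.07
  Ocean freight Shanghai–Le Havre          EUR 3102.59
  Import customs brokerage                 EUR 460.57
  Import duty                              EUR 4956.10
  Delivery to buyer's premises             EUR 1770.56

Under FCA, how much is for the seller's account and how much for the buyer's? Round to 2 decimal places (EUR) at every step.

Seller: EUR 2858.02; buyer: EUR 11167.89

FCA: the seller delivers export-cleared goods to the carrier; the buyer bears costs from that point.
Seller's account: goods 1630.16 + inland to port 807.62 + export clearance 420.24 = 2858.02
Buyer's account: origin terminal 878.07 + freight 3102.59 + brokerage 460.57 + duty 4956.10 + delivery 1770.56 = 11167.89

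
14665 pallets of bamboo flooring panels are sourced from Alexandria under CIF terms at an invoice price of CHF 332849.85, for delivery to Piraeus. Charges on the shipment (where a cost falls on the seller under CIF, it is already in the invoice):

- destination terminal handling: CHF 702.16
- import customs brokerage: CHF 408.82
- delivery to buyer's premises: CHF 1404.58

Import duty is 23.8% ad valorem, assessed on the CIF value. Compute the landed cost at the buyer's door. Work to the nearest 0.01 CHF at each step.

CIF: the seller pays costs through ocean freight and marine insurance to the destination port.
The CIF price already equals the CIF value: 332849.85
Import duty = 332849.85 × 23.8% = 79218.26
Buyer bears: destination terminal 702.16 + brokerage 408.82 + delivery 1404.58 + duty 79218.26 = 81733.82
Landed cost = invoice 332849.85 + 81733.82 = 414583.67

Total landed cost: CHF 414583.67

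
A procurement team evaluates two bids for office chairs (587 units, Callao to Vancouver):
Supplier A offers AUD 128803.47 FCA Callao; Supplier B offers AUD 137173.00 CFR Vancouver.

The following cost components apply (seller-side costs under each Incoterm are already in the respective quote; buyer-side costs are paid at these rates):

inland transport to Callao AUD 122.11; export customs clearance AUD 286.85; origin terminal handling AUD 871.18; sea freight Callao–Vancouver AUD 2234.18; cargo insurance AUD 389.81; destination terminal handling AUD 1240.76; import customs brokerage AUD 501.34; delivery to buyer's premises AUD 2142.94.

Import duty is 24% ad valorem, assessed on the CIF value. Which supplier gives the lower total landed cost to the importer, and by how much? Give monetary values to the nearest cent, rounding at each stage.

Supplier A (FCA):
CIF value = FCA price + origin terminal + freight + insurance = 128803.47 + 871.18 + 2234.18 + 389.81 = 132298.64
Import duty = 132298.64 × 24% = 31751.67
Buyer bears (A): 871.18 + 2234.18 + 389.81 + 1240.76 + 501.34 + 2142.94 = 7380.21
Landed cost (A) = invoice 128803.47 + 7380.21 + duty 31751.67 = 167935.35
Supplier B (CFR):
CIF value = CFR price + insurance = 137173.00 + 389.81 = 137562.81
Import duty = 137562.81 × 24% = 33015.07
Buyer bears (B): 389.81 + 1240.76 + 501.34 + 2142.94 = 4274.85
Landed cost (B) = invoice 137173.00 + 4274.85 + duty 33015.07 = 174462.92
Difference = |167935.35 − 174462.92| = 6527.57

Supplier A is cheaper by AUD 6527.57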